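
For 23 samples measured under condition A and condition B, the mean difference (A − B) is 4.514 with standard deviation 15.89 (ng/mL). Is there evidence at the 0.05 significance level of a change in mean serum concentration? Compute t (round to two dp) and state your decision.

H0: μ_d = 0; H1: μ_d ≠ 0 (paired t-test on the differences, two-sided).
t = d̄/(s_d/√n) = 4.514/(15.89/√23) = 1.36
df = n − 1 = 22
Two-sided p-value ≈ 0.187
Since p ≈ 0.187 > α = 0.05, fail to reject H0; the evidence is not statistically significant.

t = 1.36; fail to reject H0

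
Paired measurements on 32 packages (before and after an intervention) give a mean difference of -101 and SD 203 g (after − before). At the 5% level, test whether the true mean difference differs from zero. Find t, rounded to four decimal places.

H0: μ_d = 0; H1: μ_d ≠ 0 (paired t-test on the differences, two-sided).
t = d̄/(s_d/√n) = -101/(203/√32) = -2.8145
df = n − 1 = 31
Two-sided p-value ≈ 0.0084
Since p ≈ 0.0084 < α = 0.05, reject H0; the evidence is statistically significant.

-2.8145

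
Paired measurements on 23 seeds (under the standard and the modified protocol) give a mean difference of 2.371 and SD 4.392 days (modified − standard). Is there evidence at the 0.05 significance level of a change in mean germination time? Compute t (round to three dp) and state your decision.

t = 2.589; reject H0

H0: μ_d = 0; H1: μ_d ≠ 0 (paired t-test on the differences, two-sided).
t = d̄/(s_d/√n) = 2.371/(4.392/√23) = 2.589
df = n − 1 = 22
Two-sided p-value ≈ 0.0167
Since p ≈ 0.0167 < α = 0.05, reject H0; the evidence is statistically significant.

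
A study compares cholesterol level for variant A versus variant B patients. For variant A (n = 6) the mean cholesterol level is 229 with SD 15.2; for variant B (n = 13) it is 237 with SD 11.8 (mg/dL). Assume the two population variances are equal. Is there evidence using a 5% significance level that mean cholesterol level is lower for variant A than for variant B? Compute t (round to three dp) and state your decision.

t = -1.257; fail to reject H0

Let group 1 = variant A, group 2 = variant B. H0: μ_1 = μ_2; H1: μ_1 < μ_2 (two-sample pooled-variance t-test, left-tailed).
s_p² = [(6−1)·15.2² + (13−1)·11.8²]/(6+13−2) = 166.24
t = (229 − 237)/√[166.24·(1/6 + 1/13)] = -1.257
df = n₁ + n₂ − 2 = 17
p-value = P(T ≤ -1.257) ≈ 0.113
Since p ≈ 0.113 > α = 0.05, fail to reject H0; the data do not provide sufficient evidence against H0.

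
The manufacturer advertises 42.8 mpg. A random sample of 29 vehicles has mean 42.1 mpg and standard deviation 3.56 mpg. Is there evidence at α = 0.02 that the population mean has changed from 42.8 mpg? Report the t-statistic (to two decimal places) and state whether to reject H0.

H0: μ = 42.8; H1: μ ≠ 42.8 (one-sample t-test, two-sided).
t = (x̄ − μ₀)/(s/√n) = (42.1 − 42.8)/(3.56/√29) = -1.06
df = n − 1 = 28
Two-sided p-value ≈ 0.2987
Since p ≈ 0.2987 > α = 0.02, fail to reject H0; the evidence is not statistically significant.

t = -1.06; fail to reject H0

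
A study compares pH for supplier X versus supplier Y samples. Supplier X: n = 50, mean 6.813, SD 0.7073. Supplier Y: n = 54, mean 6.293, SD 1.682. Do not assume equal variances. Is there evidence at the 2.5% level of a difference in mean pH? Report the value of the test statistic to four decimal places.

2.0817

Let group 1 = supplier X, group 2 = supplier Y. H0: μ_1 = μ_2; H1: μ_1 ≠ μ_2 (Welch's two-sample t-test, two-sided).
t = (x̄_1 − x̄_2)/√(s_1²/n_1 + s_2²/n_2) = (6.813 − 6.293)/√(0.7073²/50 + 1.682²/54) = 2.0817
Welch–Satterthwaite df ≈ 72.32
Two-sided p-value ≈ 0.041
Since p ≈ 0.041 > α = 0.025, fail to reject H0; the data do not provide sufficient evidence against H0.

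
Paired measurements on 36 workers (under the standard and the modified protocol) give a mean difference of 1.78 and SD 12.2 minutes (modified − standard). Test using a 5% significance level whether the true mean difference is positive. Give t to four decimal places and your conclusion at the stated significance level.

H0: μ_d = 0; H1: μ_d > 0 (paired t-test on the differences, right-tailed).
t = d̄/(s_d/√n) = 1.78/(12.2/√36) = 0.8754
df = n − 1 = 35
p-value = P(T ≥ 0.8754) ≈ 0.1937
Since p ≈ 0.1937 > α = 0.05, fail to reject H0; the evidence is not statistically significant.

t = 0.8754; fail to reject H0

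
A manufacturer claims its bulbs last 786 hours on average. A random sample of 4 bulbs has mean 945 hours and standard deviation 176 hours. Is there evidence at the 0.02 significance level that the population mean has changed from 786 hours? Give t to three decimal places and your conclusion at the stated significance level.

H0: μ = 786; H1: μ ≠ 786 (one-sample t-test, two-sided).
t = (x̄ − μ₀)/(s/√n) = (945 − 786)/(176/√4) = 1.807
df = n − 1 = 3
Two-sided p-value ≈ 0.169
Since p ≈ 0.169 > α = 0.02, fail to reject H0; the data do not provide sufficient evidence against H0.

t = 1.807; fail to reject H0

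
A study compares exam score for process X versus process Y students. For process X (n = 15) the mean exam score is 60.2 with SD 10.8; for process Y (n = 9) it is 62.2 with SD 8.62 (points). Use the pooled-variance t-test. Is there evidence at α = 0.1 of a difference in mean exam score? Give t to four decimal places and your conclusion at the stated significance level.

t = -0.4714; fail to reject H0

Let group 1 = process X, group 2 = process Y. H0: μ_1 = μ_2; H1: μ_1 ≠ μ_2 (two-sample pooled-variance t-test, two-sided).
s_p² = [(15−1)·10.8² + (9−1)·8.62²]/(15+9−2) = 101.245
t = (60.2 − 62.2)/√[101.245·(1/15 + 1/9)] = -0.4714
df = n₁ + n₂ − 2 = 22
Two-sided p-value ≈ 0.642
Since p ≈ 0.642 > α = 0.1, fail to reject H0; the evidence is not statistically significant.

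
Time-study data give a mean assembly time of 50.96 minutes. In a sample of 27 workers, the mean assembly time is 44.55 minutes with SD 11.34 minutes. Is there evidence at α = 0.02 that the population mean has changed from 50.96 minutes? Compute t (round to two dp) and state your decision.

t = -2.94; reject H0

H0: μ = 50.96; H1: μ ≠ 50.96 (one-sample t-test, two-sided).
t = (x̄ − μ₀)/(s/√n) = (44.55 − 50.96)/(11.34/√27) = -2.94
df = n − 1 = 26
Two-sided p-value ≈ 0.007
Since p ≈ 0.007 < α = 0.02, reject H0; the evidence is statistically significant.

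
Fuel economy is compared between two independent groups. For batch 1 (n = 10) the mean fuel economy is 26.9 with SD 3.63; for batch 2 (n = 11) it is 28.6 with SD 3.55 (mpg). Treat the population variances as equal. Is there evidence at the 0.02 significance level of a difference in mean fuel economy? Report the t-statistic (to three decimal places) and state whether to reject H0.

t = -1.084; fail to reject H0

Let group 1 = batch 1, group 2 = batch 2. H0: μ_1 = μ_2; H1: μ_1 ≠ μ_2 (two-sample pooled-variance t-test, two-sided).
s_p² = [(10−1)·3.63² + (11−1)·3.55²]/(10+11−2) = 12.8746
t = (26.9 − 28.6)/√[12.8746·(1/10 + 1/11)] = -1.084
df = n₁ + n₂ − 2 = 19
Two-sided p-value ≈ 0.292
Since p ≈ 0.292 > α = 0.02, fail to reject H0; the evidence is not statistically significant.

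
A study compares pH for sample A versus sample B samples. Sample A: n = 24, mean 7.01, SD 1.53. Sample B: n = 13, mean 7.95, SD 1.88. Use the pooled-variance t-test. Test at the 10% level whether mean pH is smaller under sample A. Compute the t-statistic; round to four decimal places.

Let group 1 = sample A, group 2 = sample B. H0: μ_1 = μ_2; H1: μ_1 < μ_2 (two-sample pooled-variance t-test, left-tailed).
s_p² = [(24−1)·1.53² + (13−1)·1.88²]/(24+13−2) = 2.7501
t = (7.01 − 7.95)/√[2.7501·(1/24 + 1/13)] = -1.6460
df = n₁ + n₂ − 2 = 35
p-value = P(T ≤ -1.6460) ≈ 0.054
Since p ≈ 0.054 < α = 0.1, reject H0; the data support H1.

-1.6460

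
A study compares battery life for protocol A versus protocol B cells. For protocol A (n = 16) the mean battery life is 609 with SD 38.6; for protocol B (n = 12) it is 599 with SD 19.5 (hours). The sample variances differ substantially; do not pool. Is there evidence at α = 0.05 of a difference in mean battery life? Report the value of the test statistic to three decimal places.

0.895

Let group 1 = protocol A, group 2 = protocol B. H0: μ_1 = μ_2; H1: μ_1 ≠ μ_2 (Welch's two-sample t-test, two-sided).
t = (x̄_1 − x̄_2)/√(s_1²/n_1 + s_2²/n_2) = (609 − 599)/√(38.6²/16 + 19.5²/12) = 0.895
Welch–Satterthwaite df ≈ 23.27
Two-sided p-value ≈ 0.380
Since p ≈ 0.380 > α = 0.05, fail to reject H0; the evidence is not statistically significant.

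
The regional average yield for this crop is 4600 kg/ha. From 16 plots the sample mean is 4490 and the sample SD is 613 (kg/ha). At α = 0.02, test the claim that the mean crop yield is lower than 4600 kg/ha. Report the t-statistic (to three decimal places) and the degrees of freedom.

H0: μ = 4600; H1: μ < 4600 (one-sample t-test, left-tailed).
t = (x̄ − μ₀)/(s/√n) = (4490 − 4600)/(613/√16) = -0.718
df = n − 1 = 15
p-value = P(T ≤ -0.718) ≈ 0.242
Since p ≈ 0.242 > α = 0.02, fail to reject H0; the evidence is not statistically significant.

t = -0.718, df = 15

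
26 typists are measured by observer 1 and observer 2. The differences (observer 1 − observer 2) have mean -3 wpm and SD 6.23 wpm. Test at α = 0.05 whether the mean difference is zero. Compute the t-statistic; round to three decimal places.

H0: μ_d = 0; H1: μ_d ≠ 0 (paired t-test on the differences, two-sided).
t = d̄/(s_d/√n) = -3/(6.23/√26) = -2.455
df = n − 1 = 25
Two-sided p-value ≈ 0.0214
Since p ≈ 0.0214 < α = 0.05, reject H0; the data support H1.

-2.455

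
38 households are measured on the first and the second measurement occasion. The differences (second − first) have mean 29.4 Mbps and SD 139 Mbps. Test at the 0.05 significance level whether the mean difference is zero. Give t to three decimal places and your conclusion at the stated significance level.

t = 1.304; fail to reject H0

H0: μ_d = 0; H1: μ_d ≠ 0 (paired t-test on the differences, two-sided).
t = d̄/(s_d/√n) = 29.4/(139/√38) = 1.304
df = n − 1 = 37
Two-sided p-value ≈ 0.2003
Since p ≈ 0.2003 > α = 0.05, fail to reject H0; the evidence is not statistically significant.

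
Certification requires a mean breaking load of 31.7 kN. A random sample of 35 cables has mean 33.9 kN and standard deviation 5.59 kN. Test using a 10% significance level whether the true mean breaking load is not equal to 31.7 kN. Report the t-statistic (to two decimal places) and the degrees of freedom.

t = 2.33, df = 34

H0: μ = 31.7; H1: μ ≠ 31.7 (one-sample t-test, two-sided).
t = (x̄ − μ₀)/(s/√n) = (33.9 − 31.7)/(5.59/√35) = 2.33
df = n − 1 = 34
Two-sided p-value ≈ 0.0260
Since p ≈ 0.0260 < α = 0.1, reject H0; the data support H1.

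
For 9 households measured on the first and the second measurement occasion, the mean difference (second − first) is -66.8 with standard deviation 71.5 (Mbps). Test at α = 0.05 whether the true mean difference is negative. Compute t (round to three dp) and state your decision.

t = -2.803; reject H0

H0: μ_d = 0; H1: μ_d < 0 (paired t-test on the differences, left-tailed).
t = d̄/(s_d/√n) = -66.8/(71.5/√9) = -2.803
df = n − 1 = 8
p-value = P(T ≤ -2.803) ≈ 0.012
Since p ≈ 0.012 < α = 0.05, reject H0; the evidence is statistically significant.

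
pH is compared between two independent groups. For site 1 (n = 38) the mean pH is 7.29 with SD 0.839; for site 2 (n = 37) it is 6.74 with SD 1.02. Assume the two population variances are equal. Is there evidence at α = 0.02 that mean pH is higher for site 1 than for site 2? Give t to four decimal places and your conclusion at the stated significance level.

Let group 1 = site 1, group 2 = site 2. H0: μ_1 = μ_2; H1: μ_1 > μ_2 (two-sample pooled-variance t-test, right-tailed).
s_p² = [(38−1)·0.839² + (37−1)·1.02²]/(38+37−2) = 0.869856
t = (7.29 − 6.74)/√[0.869856·(1/38 + 1/37)] = 2.5533
df = n₁ + n₂ − 2 = 73
p-value = P(T ≥ 2.5533) ≈ 0.0064
Since p ≈ 0.0064 < α = 0.02, reject H0; the evidence is statistically significant.

t = 2.5533; reject H0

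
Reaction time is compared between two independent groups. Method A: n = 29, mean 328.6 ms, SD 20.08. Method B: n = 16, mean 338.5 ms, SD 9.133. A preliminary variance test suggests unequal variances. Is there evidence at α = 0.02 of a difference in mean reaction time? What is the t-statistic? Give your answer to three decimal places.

Let group 1 = method A, group 2 = method B. H0: μ_1 = μ_2; H1: μ_1 ≠ μ_2 (Welch's two-sample t-test, two-sided).
t = (x̄_1 − x̄_2)/√(s_1²/n_1 + s_2²/n_2) = (328.6 − 338.5)/√(20.08²/29 + 9.133²/16) = -2.264
Welch–Satterthwaite df ≈ 41.93
Two-sided p-value ≈ 0.029
Since p ≈ 0.029 > α = 0.02, fail to reject H0; the data do not provide sufficient evidence against H0.

-2.264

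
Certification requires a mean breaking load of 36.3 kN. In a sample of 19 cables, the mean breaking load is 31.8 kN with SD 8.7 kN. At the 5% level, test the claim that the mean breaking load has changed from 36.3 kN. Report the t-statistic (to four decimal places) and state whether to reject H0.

t = -2.2546; reject H0

H0: μ = 36.3; H1: μ ≠ 36.3 (one-sample t-test, two-sided).
t = (x̄ − μ₀)/(s/√n) = (31.8 − 36.3)/(8.7/√19) = -2.2546
df = n − 1 = 18
Two-sided p-value ≈ 0.0369
Since p ≈ 0.0369 < α = 0.05, reject H0; the data support H1.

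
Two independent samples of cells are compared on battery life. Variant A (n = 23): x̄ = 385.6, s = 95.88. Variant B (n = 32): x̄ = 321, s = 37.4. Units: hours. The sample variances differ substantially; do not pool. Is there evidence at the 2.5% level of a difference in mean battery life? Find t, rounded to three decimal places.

Let group 1 = variant A, group 2 = variant B. H0: μ_1 = μ_2; H1: μ_1 ≠ μ_2 (Welch's two-sample t-test, two-sided).
t = (x̄_1 − x̄_2)/√(s_1²/n_1 + s_2²/n_2) = (385.6 − 321)/√(95.88²/23 + 37.4²/32) = 3.068
Welch–Satterthwaite df ≈ 26.85
Two-sided p-value ≈ 0.0049
Since p ≈ 0.0049 < α = 0.025, reject H0; the data support H1.

3.068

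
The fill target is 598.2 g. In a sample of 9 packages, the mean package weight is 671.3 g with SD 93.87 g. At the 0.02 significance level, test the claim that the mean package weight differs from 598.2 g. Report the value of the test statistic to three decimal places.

H0: μ = 598.2; H1: μ ≠ 598.2 (one-sample t-test, two-sided).
t = (x̄ − μ₀)/(s/√n) = (671.3 − 598.2)/(93.87/√9) = 2.336
df = n − 1 = 8
Two-sided p-value ≈ 0.048
Since p ≈ 0.048 > α = 0.02, fail to reject H0; the evidence is not statistically significant.

2.336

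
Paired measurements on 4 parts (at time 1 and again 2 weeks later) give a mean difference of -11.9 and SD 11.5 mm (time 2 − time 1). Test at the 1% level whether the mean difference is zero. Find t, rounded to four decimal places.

H0: μ_d = 0; H1: μ_d ≠ 0 (paired t-test on the differences, two-sided).
t = d̄/(s_d/√n) = -11.9/(11.5/√4) = -2.0696
df = n − 1 = 3
Two-sided p-value ≈ 0.130
Since p ≈ 0.130 > α = 0.01, fail to reject H0; the evidence is not statistically significant.

-2.0696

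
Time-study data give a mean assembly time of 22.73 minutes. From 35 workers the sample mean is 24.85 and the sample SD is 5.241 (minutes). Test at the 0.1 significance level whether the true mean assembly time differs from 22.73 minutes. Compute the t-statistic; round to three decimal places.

H0: μ = 22.73; H1: μ ≠ 22.73 (one-sample t-test, two-sided).
t = (x̄ − μ₀)/(s/√n) = (24.85 − 22.73)/(5.241/√35) = 2.393
df = n − 1 = 34
Two-sided p-value ≈ 0.0224
Since p ≈ 0.0224 < α = 0.1, reject H0; the data support H1.

2.393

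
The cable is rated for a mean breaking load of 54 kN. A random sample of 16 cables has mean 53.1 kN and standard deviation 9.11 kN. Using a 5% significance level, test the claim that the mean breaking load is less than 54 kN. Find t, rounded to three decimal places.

-0.395

H0: μ = 54; H1: μ < 54 (one-sample t-test, left-tailed).
t = (x̄ − μ₀)/(s/√n) = (53.1 − 54)/(9.11/√16) = -0.395
df = n − 1 = 15
p-value = P(T ≤ -0.395) ≈ 0.3491
Since p ≈ 0.3491 > α = 0.05, fail to reject H0; the data do not provide sufficient evidence against H0.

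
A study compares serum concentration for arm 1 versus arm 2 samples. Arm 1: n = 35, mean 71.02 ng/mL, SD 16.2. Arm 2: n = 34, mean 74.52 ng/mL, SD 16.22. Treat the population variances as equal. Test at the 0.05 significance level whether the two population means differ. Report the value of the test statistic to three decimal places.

-0.897

Let group 1 = arm 1, group 2 = arm 2. H0: μ_1 = μ_2; H1: μ_1 ≠ μ_2 (two-sample pooled-variance t-test, two-sided).
s_p² = [(35−1)·16.2² + (34−1)·16.22²]/(35+34−2) = 262.759
t = (71.02 − 74.52)/√[262.759·(1/35 + 1/34)] = -0.897
df = n₁ + n₂ − 2 = 67
Two-sided p-value ≈ 0.373
Since p ≈ 0.373 > α = 0.05, fail to reject H0; the data do not provide sufficient evidence against H0.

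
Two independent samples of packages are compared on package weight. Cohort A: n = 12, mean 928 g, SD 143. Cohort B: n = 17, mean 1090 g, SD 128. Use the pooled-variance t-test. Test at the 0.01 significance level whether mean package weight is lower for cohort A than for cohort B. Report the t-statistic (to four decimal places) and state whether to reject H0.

t = -3.1990; reject H0

Let group 1 = cohort A, group 2 = cohort B. H0: μ_1 = μ_2; H1: μ_1 < μ_2 (two-sample pooled-variance t-test, left-tailed).
s_p² = [(12−1)·143² + (17−1)·128²]/(12+17−2) = 18040.1
t = (928 − 1090)/√[18040.1·(1/12 + 1/17)] = -3.1990
df = n₁ + n₂ − 2 = 27
p-value = P(T ≤ -3.1990) ≈ 0.002
Since p ≈ 0.002 < α = 0.01, reject H0; the evidence is statistically significant.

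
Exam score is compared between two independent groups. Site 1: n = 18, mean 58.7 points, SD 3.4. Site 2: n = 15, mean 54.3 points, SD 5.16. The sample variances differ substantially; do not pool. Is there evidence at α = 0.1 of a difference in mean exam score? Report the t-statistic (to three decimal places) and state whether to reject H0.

Let group 1 = site 1, group 2 = site 2. H0: μ_1 = μ_2; H1: μ_1 ≠ μ_2 (Welch's two-sample t-test, two-sided).
t = (x̄_1 − x̄_2)/√(s_1²/n_1 + s_2²/n_2) = (58.7 − 54.3)/√(3.4²/18 + 5.16²/15) = 2.830
Welch–Satterthwaite df ≈ 23.44
Two-sided p-value ≈ 0.0094
Since p ≈ 0.0094 < α = 0.1, reject H0; the data support H1.

t = 2.830; reject H0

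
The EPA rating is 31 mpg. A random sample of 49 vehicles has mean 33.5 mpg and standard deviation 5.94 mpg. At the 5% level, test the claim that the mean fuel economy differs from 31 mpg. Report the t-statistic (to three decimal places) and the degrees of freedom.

H0: μ = 31; H1: μ ≠ 31 (one-sample t-test, two-sided).
t = (x̄ − μ₀)/(s/√n) = (33.5 − 31)/(5.94/√49) = 2.946
df = n − 1 = 48
Two-sided p-value ≈ 0.0050
Since p ≈ 0.0050 < α = 0.05, reject H0; the evidence is statistically significant.

t = 2.946, df = 48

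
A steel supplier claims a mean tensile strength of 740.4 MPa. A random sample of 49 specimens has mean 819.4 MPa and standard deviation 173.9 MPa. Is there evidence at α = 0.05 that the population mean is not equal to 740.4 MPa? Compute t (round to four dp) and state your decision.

t = 3.1800; reject H0

H0: μ = 740.4; H1: μ ≠ 740.4 (one-sample t-test, two-sided).
t = (x̄ − μ₀)/(s/√n) = (819.4 − 740.4)/(173.9/√49) = 3.1800
df = n − 1 = 48
Two-sided p-value ≈ 0.003
Since p ≈ 0.003 < α = 0.05, reject H0; the data support H1.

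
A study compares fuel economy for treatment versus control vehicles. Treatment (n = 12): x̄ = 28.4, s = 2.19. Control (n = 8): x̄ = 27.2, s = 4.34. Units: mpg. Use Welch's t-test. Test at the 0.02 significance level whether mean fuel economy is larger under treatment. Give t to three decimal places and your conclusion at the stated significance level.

t = 0.723; fail to reject H0

Let group 1 = treatment, group 2 = control. H0: μ_1 = μ_2; H1: μ_1 > μ_2 (Welch's two-sample t-test, right-tailed).
t = (x̄_1 − x̄_2)/√(s_1²/n_1 + s_2²/n_2) = (28.4 − 27.2)/√(2.19²/12 + 4.34²/8) = 0.723
Welch–Satterthwaite df ≈ 9.41
p-value = P(T ≥ 0.723) ≈ 0.244
Since p ≈ 0.244 > α = 0.02, fail to reject H0; the data do not provide sufficient evidence against H0.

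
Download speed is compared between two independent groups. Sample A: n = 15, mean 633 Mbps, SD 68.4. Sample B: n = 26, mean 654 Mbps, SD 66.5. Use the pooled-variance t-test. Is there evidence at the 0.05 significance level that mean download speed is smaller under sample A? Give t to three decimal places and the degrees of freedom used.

Let group 1 = sample A, group 2 = sample B. H0: μ_1 = μ_2; H1: μ_1 < μ_2 (two-sample pooled-variance t-test, left-tailed).
s_p² = [(15−1)·68.4² + (26−1)·66.5²]/(15+26−2) = 4514.26
t = (633 − 654)/√[4514.26·(1/15 + 1/26)] = -0.964
df = n₁ + n₂ − 2 = 39
p-value = P(T ≤ -0.964) ≈ 0.1705
Since p ≈ 0.1705 > α = 0.05, fail to reject H0; the data do not provide sufficient evidence against H0.

t = -0.964, df = 39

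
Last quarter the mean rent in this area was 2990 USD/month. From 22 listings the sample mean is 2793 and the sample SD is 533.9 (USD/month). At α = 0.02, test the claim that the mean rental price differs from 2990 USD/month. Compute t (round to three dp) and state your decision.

H0: μ = 2990; H1: μ ≠ 2990 (one-sample t-test, two-sided).
t = (x̄ − μ₀)/(s/√n) = (2793 − 2990)/(533.9/√22) = -1.731
df = n − 1 = 21
Two-sided p-value ≈ 0.098
Since p ≈ 0.098 > α = 0.02, fail to reject H0; the evidence is not statistically significant.

t = -1.731; fail to reject H0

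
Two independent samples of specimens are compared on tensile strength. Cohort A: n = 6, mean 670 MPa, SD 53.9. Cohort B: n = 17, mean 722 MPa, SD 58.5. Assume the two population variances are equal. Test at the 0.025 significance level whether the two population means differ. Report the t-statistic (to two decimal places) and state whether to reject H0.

Let group 1 = cohort A, group 2 = cohort B. H0: μ_1 = μ_2; H1: μ_1 ≠ μ_2 (two-sample pooled-variance t-test, two-sided).
s_p² = [(6−1)·53.9² + (17−1)·58.5²]/(6+17−2) = 3299.15
t = (670 − 722)/√[3299.15·(1/6 + 1/17)] = -1.91
df = n₁ + n₂ − 2 = 21
Two-sided p-value ≈ 0.0704
Since p ≈ 0.0704 > α = 0.025, fail to reject H0; the evidence is not statistically significant.

t = -1.91; fail to reject H0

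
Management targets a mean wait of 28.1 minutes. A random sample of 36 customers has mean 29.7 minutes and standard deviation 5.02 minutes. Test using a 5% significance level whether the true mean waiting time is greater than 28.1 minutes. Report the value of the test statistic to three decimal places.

1.912

H0: μ = 28.1; H1: μ > 28.1 (one-sample t-test, right-tailed).
t = (x̄ − μ₀)/(s/√n) = (29.7 − 28.1)/(5.02/√36) = 1.912
df = n − 1 = 35
p-value = P(T ≥ 1.912) ≈ 0.032
Since p ≈ 0.032 < α = 0.05, reject H0; the evidence is statistically significant.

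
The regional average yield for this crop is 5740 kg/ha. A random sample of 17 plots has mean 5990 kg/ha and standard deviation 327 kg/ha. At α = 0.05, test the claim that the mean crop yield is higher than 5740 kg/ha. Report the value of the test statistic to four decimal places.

H0: μ = 5740; H1: μ > 5740 (one-sample t-test, right-tailed).
t = (x̄ − μ₀)/(s/√n) = (5990 − 5740)/(327/√17) = 3.1522
df = n − 1 = 16
p-value = P(T ≥ 3.1522) ≈ 0.0031
Since p ≈ 0.0031 < α = 0.05, reject H0; the evidence is statistically significant.

3.1522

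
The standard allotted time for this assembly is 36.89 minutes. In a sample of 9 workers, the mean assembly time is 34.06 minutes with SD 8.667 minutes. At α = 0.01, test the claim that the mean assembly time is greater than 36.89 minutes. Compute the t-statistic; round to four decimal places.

-0.9796

H0: μ = 36.89; H1: μ > 36.89 (one-sample t-test, right-tailed).
t = (x̄ − μ₀)/(s/√n) = (34.06 − 36.89)/(8.667/√9) = -0.9796
df = n − 1 = 8
p-value = P(T ≥ -0.9796) ≈ 0.822
Since p ≈ 0.822 > α = 0.01, fail to reject H0; the evidence is not statistically significant.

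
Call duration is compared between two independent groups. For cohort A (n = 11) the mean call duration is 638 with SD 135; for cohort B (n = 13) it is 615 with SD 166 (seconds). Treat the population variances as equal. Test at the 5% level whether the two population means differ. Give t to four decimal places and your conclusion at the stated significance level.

t = 0.3677; fail to reject H0

Let group 1 = cohort A, group 2 = cohort B. H0: μ_1 = μ_2; H1: μ_1 ≠ μ_2 (two-sample pooled-variance t-test, two-sided).
s_p² = [(11−1)·135² + (13−1)·166²]/(11+13−2) = 23314.6
t = (638 − 615)/√[23314.6·(1/11 + 1/13)] = 0.3677
df = n₁ + n₂ − 2 = 22
Two-sided p-value ≈ 0.717
Since p ≈ 0.717 > α = 0.05, fail to reject H0; the evidence is not statistically significant.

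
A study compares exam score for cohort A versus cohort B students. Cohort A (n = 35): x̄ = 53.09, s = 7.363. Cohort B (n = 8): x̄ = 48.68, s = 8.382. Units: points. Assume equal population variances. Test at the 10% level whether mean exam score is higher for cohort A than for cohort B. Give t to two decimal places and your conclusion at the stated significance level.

t = 1.49; reject H0

Let group 1 = cohort A, group 2 = cohort B. H0: μ_1 = μ_2; H1: μ_1 > μ_2 (two-sample pooled-variance t-test, right-tailed).
s_p² = [(35−1)·7.363² + (8−1)·8.382²]/(35+8−2) = 56.953
t = (53.09 − 48.68)/√[56.953·(1/35 + 1/8)] = 1.49
df = n₁ + n₂ − 2 = 41
p-value = P(T ≥ 1.49) ≈ 0.072
Since p ≈ 0.072 < α = 0.1, reject H0; the evidence is statistically significant.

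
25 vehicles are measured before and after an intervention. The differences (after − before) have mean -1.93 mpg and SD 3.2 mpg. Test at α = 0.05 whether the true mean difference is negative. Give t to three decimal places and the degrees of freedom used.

t = -3.016, df = 24

H0: μ_d = 0; H1: μ_d < 0 (paired t-test on the differences, left-tailed).
t = d̄/(s_d/√n) = -1.93/(3.2/√25) = -3.016
df = n − 1 = 24
p-value = P(T ≤ -3.016) ≈ 0.0030
Since p ≈ 0.0030 < α = 0.05, reject H0; the data support H1.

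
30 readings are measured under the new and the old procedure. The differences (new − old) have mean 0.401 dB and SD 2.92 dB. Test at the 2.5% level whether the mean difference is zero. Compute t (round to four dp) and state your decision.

t = 0.7522; fail to reject H0

H0: μ_d = 0; H1: μ_d ≠ 0 (paired t-test on the differences, two-sided).
t = d̄/(s_d/√n) = 0.401/(2.92/√30) = 0.7522
df = n − 1 = 29
Two-sided p-value ≈ 0.4580
Since p ≈ 0.4580 > α = 0.025, fail to reject H0; the data do not provide sufficient evidence against H0.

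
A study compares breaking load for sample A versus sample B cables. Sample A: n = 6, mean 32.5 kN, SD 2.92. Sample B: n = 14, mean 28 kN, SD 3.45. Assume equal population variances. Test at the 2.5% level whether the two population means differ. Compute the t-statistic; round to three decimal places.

2.785

Let group 1 = sample A, group 2 = sample B. H0: μ_1 = μ_2; H1: μ_1 ≠ μ_2 (two-sample pooled-variance t-test, two-sided).
s_p² = [(6−1)·2.92² + (14−1)·3.45²]/(6+14−2) = 10.9647
t = (32.5 − 28)/√[10.9647·(1/6 + 1/14)] = 2.785
df = n₁ + n₂ − 2 = 18
Two-sided p-value ≈ 0.0122
Since p ≈ 0.0122 < α = 0.025, reject H0; the data support H1.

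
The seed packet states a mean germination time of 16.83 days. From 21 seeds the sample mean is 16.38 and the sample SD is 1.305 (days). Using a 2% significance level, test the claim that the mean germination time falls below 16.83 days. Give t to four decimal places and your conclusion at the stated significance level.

t = -1.5802; fail to reject H0

H0: μ = 16.83; H1: μ < 16.83 (one-sample t-test, left-tailed).
t = (x̄ − μ₀)/(s/√n) = (16.38 − 16.83)/(1.305/√21) = -1.5802
df = n − 1 = 20
p-value = P(T ≤ -1.5802) ≈ 0.0649
Since p ≈ 0.0649 > α = 0.02, fail to reject H0; the evidence is not statistically significant.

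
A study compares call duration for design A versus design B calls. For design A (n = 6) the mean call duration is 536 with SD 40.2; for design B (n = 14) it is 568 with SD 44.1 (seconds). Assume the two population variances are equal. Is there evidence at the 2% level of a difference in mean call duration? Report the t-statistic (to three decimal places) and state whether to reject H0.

Let group 1 = design A, group 2 = design B. H0: μ_1 = μ_2; H1: μ_1 ≠ μ_2 (two-sample pooled-variance t-test, two-sided).
s_p² = [(6−1)·40.2² + (14−1)·44.1²]/(6+14−2) = 1853.49
t = (536 − 568)/√[1853.49·(1/6 + 1/14)] = -1.523
df = n₁ + n₂ − 2 = 18
Two-sided p-value ≈ 0.145
Since p ≈ 0.145 > α = 0.02, fail to reject H0; the data do not provide sufficient evidence against H0.

t = -1.523; fail to reject H0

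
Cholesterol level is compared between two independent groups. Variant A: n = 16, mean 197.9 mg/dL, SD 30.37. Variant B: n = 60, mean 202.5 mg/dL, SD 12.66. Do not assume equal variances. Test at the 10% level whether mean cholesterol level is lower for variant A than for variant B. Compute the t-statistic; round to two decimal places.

-0.59

Let group 1 = variant A, group 2 = variant B. H0: μ_1 = μ_2; H1: μ_1 < μ_2 (Welch's two-sample t-test, left-tailed).
t = (x̄_1 − x̄_2)/√(s_1²/n_1 + s_2²/n_2) = (197.9 − 202.5)/√(30.37²/16 + 12.66²/60) = -0.59
Welch–Satterthwaite df ≈ 16.41
p-value = P(T ≤ -0.59) ≈ 0.281
Since p ≈ 0.281 > α = 0.1, fail to reject H0; the data do not provide sufficient evidence against H0.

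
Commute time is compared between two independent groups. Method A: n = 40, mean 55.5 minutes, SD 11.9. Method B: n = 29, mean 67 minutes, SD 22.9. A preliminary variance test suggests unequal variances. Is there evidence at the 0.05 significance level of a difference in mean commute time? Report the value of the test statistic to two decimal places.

-2.47

Let group 1 = method A, group 2 = method B. H0: μ_1 = μ_2; H1: μ_1 ≠ μ_2 (Welch's two-sample t-test, two-sided).
t = (x̄_1 − x̄_2)/√(s_1²/n_1 + s_2²/n_2) = (55.5 − 67)/√(11.9²/40 + 22.9²/29) = -2.47
Welch–Satterthwaite df ≈ 38.96
Two-sided p-value ≈ 0.018
Since p ≈ 0.018 < α = 0.05, reject H0; the evidence is statistically significant.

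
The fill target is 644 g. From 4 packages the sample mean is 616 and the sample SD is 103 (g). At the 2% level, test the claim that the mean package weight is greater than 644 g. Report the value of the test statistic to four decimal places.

-0.5437

H0: μ = 644; H1: μ > 644 (one-sample t-test, right-tailed).
t = (x̄ − μ₀)/(s/√n) = (616 − 644)/(103/√4) = -0.5437
df = n − 1 = 3
p-value = P(T ≥ -0.5437) ≈ 0.688
Since p ≈ 0.688 > α = 0.02, fail to reject H0; the data do not provide sufficient evidence against H0.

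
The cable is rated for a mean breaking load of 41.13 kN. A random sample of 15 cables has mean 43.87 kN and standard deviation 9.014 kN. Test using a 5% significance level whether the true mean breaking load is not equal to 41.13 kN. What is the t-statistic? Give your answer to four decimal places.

H0: μ = 41.13; H1: μ ≠ 41.13 (one-sample t-test, two-sided).
t = (x̄ − μ₀)/(s/√n) = (43.87 − 41.13)/(9.014/√15) = 1.1773
df = n − 1 = 14
Two-sided p-value ≈ 0.2587
Since p ≈ 0.2587 > α = 0.05, fail to reject H0; the data do not provide sufficient evidence against H0.

1.1773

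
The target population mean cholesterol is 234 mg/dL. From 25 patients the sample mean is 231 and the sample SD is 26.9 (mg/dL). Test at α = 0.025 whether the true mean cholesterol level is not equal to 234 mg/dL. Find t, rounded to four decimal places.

-0.5576

H0: μ = 234; H1: μ ≠ 234 (one-sample t-test, two-sided).
t = (x̄ − μ₀)/(s/√n) = (231 − 234)/(26.9/√25) = -0.5576
df = n − 1 = 24
Two-sided p-value ≈ 0.582
Since p ≈ 0.582 > α = 0.025, fail to reject H0; the data do not provide sufficient evidence against H0.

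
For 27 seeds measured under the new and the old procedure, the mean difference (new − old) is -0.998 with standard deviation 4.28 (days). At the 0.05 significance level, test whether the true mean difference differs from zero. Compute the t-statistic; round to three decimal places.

-1.212

H0: μ_d = 0; H1: μ_d ≠ 0 (paired t-test on the differences, two-sided).
t = d̄/(s_d/√n) = -0.998/(4.28/√27) = -1.212
df = n − 1 = 26
Two-sided p-value ≈ 0.237
Since p ≈ 0.237 > α = 0.05, fail to reject H0; the data do not provide sufficient evidence against H0.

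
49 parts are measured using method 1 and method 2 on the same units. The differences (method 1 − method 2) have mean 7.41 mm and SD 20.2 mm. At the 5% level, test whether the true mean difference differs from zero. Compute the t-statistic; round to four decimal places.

H0: μ_d = 0; H1: μ_d ≠ 0 (paired t-test on the differences, two-sided).
t = d̄/(s_d/√n) = 7.41/(20.2/√49) = 2.5678
df = n − 1 = 48
Two-sided p-value ≈ 0.013
Since p ≈ 0.013 < α = 0.05, reject H0; the data support H1.

2.5678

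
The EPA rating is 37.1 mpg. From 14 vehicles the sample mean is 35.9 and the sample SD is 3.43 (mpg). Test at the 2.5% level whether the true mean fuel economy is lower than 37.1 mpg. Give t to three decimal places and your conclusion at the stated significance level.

H0: μ = 37.1; H1: μ < 37.1 (one-sample t-test, left-tailed).
t = (x̄ − μ₀)/(s/√n) = (35.9 − 37.1)/(3.43/√14) = -1.309
df = n − 1 = 13
p-value = P(T ≤ -1.309) ≈ 0.107
Since p ≈ 0.107 > α = 0.025, fail to reject H0; the evidence is not statistically significant.

t = -1.309; fail to reject H0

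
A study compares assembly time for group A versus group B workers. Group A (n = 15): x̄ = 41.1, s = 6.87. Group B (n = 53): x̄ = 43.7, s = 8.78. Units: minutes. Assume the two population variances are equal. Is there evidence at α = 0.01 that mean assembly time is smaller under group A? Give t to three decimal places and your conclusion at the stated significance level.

t = -1.057; fail to reject H0

Let group 1 = group A, group 2 = group B. H0: μ_1 = μ_2; H1: μ_1 < μ_2 (two-sample pooled-variance t-test, left-tailed).
s_p² = [(15−1)·6.87² + (53−1)·8.78²]/(15+53−2) = 70.7478
t = (41.1 − 43.7)/√[70.7478·(1/15 + 1/53)] = -1.057
df = n₁ + n₂ − 2 = 66
p-value = P(T ≤ -1.057) ≈ 0.147
Since p ≈ 0.147 > α = 0.01, fail to reject H0; the data do not provide sufficient evidence against H0.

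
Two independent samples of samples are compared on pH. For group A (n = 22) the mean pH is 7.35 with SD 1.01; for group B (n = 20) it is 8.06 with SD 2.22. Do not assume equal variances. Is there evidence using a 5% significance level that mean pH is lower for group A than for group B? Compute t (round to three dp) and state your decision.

Let group 1 = group A, group 2 = group B. H0: μ_1 = μ_2; H1: μ_1 < μ_2 (Welch's two-sample t-test, left-tailed).
t = (x̄_1 − x̄_2)/√(s_1²/n_1 + s_2²/n_2) = (7.35 − 8.06)/√(1.01²/22 + 2.22²/20) = -1.312
Welch–Satterthwaite df ≈ 25.99
p-value = P(T ≤ -1.312) ≈ 0.1005
Since p ≈ 0.1005 > α = 0.05, fail to reject H0; the evidence is not statistically significant.

t = -1.312; fail to reject H0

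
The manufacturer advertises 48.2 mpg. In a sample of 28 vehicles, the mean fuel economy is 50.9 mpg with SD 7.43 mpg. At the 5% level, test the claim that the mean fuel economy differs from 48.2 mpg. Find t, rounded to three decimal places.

H0: μ = 48.2; H1: μ ≠ 48.2 (one-sample t-test, two-sided).
t = (x̄ − μ₀)/(s/√n) = (50.9 − 48.2)/(7.43/√28) = 1.923
df = n − 1 = 27
Two-sided p-value ≈ 0.0651
Since p ≈ 0.0651 > α = 0.05, fail to reject H0; the data do not provide sufficient evidence against H0.

1.923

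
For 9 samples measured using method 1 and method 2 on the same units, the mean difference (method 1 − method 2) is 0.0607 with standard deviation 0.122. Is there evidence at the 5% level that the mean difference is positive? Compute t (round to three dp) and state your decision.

H0: μ_d = 0; H1: μ_d > 0 (paired t-test on the differences, right-tailed).
t = d̄/(s_d/√n) = 0.0607/(0.122/√9) = 1.493
df = n − 1 = 8
p-value = P(T ≥ 1.493) ≈ 0.0869
Since p ≈ 0.0869 > α = 0.05, fail to reject H0; the evidence is not statistically significant.

t = 1.493; fail to reject H0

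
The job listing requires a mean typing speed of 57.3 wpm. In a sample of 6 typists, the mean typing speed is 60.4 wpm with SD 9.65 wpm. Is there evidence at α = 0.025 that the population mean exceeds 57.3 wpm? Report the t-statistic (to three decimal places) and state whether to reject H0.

t = 0.787; fail to reject H0

H0: μ = 57.3; H1: μ > 57.3 (one-sample t-test, right-tailed).
t = (x̄ − μ₀)/(s/√n) = (60.4 − 57.3)/(9.65/√6) = 0.787
df = n − 1 = 5
p-value = P(T ≥ 0.787) ≈ 0.233
Since p ≈ 0.233 > α = 0.025, fail to reject H0; the evidence is not statistically significant.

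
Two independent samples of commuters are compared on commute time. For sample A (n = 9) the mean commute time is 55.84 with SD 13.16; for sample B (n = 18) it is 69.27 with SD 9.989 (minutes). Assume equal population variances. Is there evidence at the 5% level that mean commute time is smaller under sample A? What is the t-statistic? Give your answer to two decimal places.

-2.96

Let group 1 = sample A, group 2 = sample B. H0: μ_1 = μ_2; H1: μ_1 < μ_2 (two-sample pooled-variance t-test, left-tailed).
s_p² = [(9−1)·13.16² + (18−1)·9.989²]/(9+18−2) = 123.27
t = (55.84 − 69.27)/√[123.27·(1/9 + 1/18)] = -2.96
df = n₁ + n₂ − 2 = 25
p-value = P(T ≤ -2.96) ≈ 0.0033
Since p ≈ 0.0033 < α = 0.05, reject H0; the data support H1.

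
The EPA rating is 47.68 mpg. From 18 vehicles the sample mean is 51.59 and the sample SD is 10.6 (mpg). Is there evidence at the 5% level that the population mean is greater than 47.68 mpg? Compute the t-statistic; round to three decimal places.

H0: μ = 47.68; H1: μ > 47.68 (one-sample t-test, right-tailed).
t = (x̄ − μ₀)/(s/√n) = (51.59 − 47.68)/(10.6/√18) = 1.565
df = n − 1 = 17
p-value = P(T ≥ 1.565) ≈ 0.0680
Since p ≈ 0.0680 > α = 0.05, fail to reject H0; the data do not provide sufficient evidence against H0.

1.565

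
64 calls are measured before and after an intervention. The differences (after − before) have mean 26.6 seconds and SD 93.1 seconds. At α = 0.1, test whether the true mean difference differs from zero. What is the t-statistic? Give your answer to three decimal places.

2.286

H0: μ_d = 0; H1: μ_d ≠ 0 (paired t-test on the differences, two-sided).
t = d̄/(s_d/√n) = 26.6/(93.1/√64) = 2.286
df = n − 1 = 63
Two-sided p-value ≈ 0.026
Since p ≈ 0.026 < α = 0.1, reject H0; the data support H1.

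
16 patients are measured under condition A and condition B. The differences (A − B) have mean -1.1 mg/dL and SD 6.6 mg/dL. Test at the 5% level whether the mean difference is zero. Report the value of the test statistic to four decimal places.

-0.6667

H0: μ_d = 0; H1: μ_d ≠ 0 (paired t-test on the differences, two-sided).
t = d̄/(s_d/√n) = -1.1/(6.6/√16) = -0.6667
df = n − 1 = 15
Two-sided p-value ≈ 0.5151
Since p ≈ 0.5151 > α = 0.05, fail to reject H0; the data do not provide sufficient evidence against H0.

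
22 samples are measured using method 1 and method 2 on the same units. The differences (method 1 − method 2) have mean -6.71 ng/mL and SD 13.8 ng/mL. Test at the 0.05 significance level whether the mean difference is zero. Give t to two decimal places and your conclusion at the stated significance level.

t = -2.28; reject H0

H0: μ_d = 0; H1: μ_d ≠ 0 (paired t-test on the differences, two-sided).
t = d̄/(s_d/√n) = -6.71/(13.8/√22) = -2.28
df = n − 1 = 21
Two-sided p-value ≈ 0.0331
Since p ≈ 0.0331 < α = 0.05, reject H0; the evidence is statistically significant.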